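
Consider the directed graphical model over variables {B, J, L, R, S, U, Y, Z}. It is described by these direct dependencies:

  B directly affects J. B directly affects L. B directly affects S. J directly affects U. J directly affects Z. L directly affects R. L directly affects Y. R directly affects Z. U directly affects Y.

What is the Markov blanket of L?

By definition, MB(L) is built from L's parents, L's children, and the co-parents of L.
L has children R, Y.
Parents of L: B.
For each child, the remaining parents (spouses of L):
  R: —
  Y: U
Taking the union gives {B, R, U, Y}.

{B, R, U, Y}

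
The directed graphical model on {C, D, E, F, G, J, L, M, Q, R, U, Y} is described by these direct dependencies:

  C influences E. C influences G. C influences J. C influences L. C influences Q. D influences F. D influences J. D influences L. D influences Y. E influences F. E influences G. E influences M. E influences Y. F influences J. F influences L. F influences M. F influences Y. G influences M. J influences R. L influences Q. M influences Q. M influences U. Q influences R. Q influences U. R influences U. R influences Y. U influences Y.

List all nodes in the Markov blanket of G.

{C, E, F, M}

By definition, MB(G) is built from G's parents, G's children, and the co-parents of G.
Parents of G: C, E.
G's children: M.
Parents of each child, excluding G:
  M's other parents are E, F.
Taking the union gives {C, E, F, M}.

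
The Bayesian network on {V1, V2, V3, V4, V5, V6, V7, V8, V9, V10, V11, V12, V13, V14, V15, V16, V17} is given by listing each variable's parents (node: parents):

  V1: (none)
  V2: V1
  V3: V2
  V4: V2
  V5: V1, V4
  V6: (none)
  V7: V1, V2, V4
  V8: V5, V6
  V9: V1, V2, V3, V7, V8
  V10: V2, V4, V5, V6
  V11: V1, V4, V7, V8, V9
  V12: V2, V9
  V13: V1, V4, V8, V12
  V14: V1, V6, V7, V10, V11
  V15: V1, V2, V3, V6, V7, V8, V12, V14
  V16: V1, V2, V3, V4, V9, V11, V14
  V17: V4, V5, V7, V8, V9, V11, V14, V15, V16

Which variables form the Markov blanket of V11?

{V1, V2, V3, V4, V5, V6, V7, V8, V9, V10, V14, V15, V16, V17}

Pa(V11) = {V1, V4, V7, V8, V9}.
V11 has children V14, V16, V17.
Parents of each child, excluding V11:
  V14's other parents are V1, V6, V7, V10.
  V16 also has parents V1, V2, V3, V4, V9, V14.
  V17's other parents are V4, V5, V7, V8, V9, V14, V15, V16.
Taking the union gives {V1, V2, V3, V4, V5, V6, V7, V8, V9, V10, V14, V15, V16, V17}.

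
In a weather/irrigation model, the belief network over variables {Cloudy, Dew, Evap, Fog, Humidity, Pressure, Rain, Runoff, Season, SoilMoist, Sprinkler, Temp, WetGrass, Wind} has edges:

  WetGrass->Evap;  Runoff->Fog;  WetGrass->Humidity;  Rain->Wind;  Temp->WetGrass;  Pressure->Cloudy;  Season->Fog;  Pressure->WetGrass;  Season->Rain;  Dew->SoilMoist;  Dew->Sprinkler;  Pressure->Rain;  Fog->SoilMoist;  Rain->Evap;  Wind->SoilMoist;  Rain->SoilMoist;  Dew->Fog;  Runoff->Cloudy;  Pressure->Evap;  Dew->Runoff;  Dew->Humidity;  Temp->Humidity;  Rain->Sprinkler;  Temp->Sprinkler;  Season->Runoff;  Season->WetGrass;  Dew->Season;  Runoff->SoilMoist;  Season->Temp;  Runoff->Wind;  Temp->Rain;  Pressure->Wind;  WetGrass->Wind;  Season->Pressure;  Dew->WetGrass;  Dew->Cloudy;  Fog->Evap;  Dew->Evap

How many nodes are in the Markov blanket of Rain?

11

Rain has parents Pressure, Season, Temp.
Rain's children: Evap, SoilMoist, Sprinkler, Wind.
Co-parents of Rain (other parents of its children):
  Wind's other parents are Pressure, Runoff, WetGrass.
  parents(SoilMoist) \ {Rain} = {Dew, Fog, Runoff, Wind}.
  parents(Evap) \ {Rain} = {Dew, Fog, Pressure, WetGrass}.
  parents(Sprinkler) \ {Rain} = {Dew, Temp}.
MB(Rain) = {Dew, Evap, Fog, Pressure, Runoff, Season, SoilMoist, Sprinkler, Temp, WetGrass, Wind}, which has 11 nodes.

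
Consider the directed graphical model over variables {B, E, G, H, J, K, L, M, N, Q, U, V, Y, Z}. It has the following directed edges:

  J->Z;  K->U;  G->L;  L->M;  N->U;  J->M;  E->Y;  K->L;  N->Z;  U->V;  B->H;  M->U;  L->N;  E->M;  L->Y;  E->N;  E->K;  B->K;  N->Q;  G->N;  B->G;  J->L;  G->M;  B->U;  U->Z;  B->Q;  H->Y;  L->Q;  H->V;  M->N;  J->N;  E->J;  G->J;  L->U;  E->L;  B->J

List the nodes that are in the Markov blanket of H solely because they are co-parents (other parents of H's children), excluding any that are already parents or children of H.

Children of H: V, Y.
  V's other parent is U.
  parents(Y) \ {H} = {E, L}.
Excluding nodes already adjacent to H (B, V, Y), the co-parent-only contribution is {E, L, U}.

{E, L, U}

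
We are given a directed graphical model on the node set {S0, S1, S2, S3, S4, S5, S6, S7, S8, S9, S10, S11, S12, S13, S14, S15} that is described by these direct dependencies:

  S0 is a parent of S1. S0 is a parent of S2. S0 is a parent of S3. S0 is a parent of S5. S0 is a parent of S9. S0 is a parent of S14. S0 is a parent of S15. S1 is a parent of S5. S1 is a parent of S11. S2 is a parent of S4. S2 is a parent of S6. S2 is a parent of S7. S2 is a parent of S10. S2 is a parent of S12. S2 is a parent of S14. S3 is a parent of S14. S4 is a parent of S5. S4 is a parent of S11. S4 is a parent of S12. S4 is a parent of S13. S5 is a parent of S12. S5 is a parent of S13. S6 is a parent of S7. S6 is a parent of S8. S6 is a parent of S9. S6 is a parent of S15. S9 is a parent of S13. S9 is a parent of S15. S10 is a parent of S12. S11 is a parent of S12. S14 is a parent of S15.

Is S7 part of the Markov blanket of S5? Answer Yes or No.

S5's children: S12, S13.
S5's parents: S0, S1, S4.
For each child, the remaining parents (spouses of S5):
  S12: S2, S4, S10, S11
  S13: S4, S9
MB(S5) = {S0, S1, S2, S4, S9, S10, S11, S12, S13}; S7 is not in this set.

No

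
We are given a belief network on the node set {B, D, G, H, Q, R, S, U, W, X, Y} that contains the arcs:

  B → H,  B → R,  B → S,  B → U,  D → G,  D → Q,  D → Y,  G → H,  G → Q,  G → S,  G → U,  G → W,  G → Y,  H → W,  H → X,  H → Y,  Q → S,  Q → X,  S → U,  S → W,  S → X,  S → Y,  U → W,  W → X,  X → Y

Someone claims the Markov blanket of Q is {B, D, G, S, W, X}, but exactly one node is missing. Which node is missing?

H

Q's parents: D, G.
Children of Q: S, X.
Parents of each child, excluding Q:
  S also has parents B, G.
  X's other parents are H, S, W.
MB(Q) = {B, D, G, H, S, W, X}.
Comparing with the claimed set, H is missing.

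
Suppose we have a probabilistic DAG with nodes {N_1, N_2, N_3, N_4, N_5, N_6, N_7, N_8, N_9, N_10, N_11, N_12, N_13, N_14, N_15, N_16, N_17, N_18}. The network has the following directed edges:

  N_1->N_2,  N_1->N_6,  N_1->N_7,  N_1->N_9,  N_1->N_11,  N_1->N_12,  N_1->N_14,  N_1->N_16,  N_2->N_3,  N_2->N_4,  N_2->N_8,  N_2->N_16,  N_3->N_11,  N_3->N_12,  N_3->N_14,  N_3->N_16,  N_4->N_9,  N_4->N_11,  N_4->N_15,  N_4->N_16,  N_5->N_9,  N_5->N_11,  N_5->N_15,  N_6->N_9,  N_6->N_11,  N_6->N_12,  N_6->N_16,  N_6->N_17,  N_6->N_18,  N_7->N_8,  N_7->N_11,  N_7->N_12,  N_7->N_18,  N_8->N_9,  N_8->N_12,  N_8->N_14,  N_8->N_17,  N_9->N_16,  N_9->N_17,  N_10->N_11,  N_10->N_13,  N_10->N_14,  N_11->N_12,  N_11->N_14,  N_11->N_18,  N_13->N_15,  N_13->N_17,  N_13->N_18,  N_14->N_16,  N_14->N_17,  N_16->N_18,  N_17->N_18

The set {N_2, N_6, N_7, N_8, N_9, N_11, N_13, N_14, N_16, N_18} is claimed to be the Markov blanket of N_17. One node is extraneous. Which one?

N_2

Recall MB(v) = parents ∪ children ∪ spouses, where spouses are the other parents of v's children.
N_17's parents: N_6, N_8, N_9, N_13, N_14.
Children of N_17: N_18.
Co-parents of N_17 (other parents of its children):
  parents(N_18) \ {N_17} = {N_6, N_7, N_11, N_13, N_16}.
MB(N_17) = {N_6, N_7, N_8, N_9, N_11, N_13, N_14, N_16, N_18}.
N_2 is neither a parent, child, nor co-parent of N_17, so it does not belong.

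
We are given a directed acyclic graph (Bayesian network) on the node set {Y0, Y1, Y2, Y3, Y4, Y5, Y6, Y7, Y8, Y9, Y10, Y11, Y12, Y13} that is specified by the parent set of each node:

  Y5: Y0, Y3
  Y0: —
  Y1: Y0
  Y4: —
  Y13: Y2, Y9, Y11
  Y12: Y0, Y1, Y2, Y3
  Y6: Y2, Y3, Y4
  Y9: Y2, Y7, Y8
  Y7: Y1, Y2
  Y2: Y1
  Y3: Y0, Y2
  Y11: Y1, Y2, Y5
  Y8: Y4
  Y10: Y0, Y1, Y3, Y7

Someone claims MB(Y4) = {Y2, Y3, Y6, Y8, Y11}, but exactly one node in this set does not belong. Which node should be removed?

By definition, MB(Y4) is built from Y4's parents, Y4's children, and the co-parents of Y4.
Ch(Y4) = {Y6, Y8}.
Parents of Y4: none.
For each child, the remaining parents (spouses of Y4):
  Y6: Y2, Y3
  Y8: —
MB(Y4) = {Y2, Y3, Y6, Y8}.
Y11 is neither a parent, child, nor co-parent of Y4, so it does not belong.

Y11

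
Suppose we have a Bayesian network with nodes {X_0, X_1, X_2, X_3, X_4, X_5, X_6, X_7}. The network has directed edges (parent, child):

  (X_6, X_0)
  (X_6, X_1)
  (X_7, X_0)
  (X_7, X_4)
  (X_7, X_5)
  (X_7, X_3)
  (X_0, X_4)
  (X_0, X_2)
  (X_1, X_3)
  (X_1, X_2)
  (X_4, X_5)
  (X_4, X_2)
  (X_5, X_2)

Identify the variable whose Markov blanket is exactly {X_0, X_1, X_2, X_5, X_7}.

X_4

The target node must have every member of {X_0, X_1, X_2, X_5, X_7} as a parent, child, or co-parent, and no others.
Parents of X_4: X_0, X_7; children: X_2, X_5; co-parents: X_0, X_1, X_5, X_7.
These exactly cover the given set, so the node is X_4.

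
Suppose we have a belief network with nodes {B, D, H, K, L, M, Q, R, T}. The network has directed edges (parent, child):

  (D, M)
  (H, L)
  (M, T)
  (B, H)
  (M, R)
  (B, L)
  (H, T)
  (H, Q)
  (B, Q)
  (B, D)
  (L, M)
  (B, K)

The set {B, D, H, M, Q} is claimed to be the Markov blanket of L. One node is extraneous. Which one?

Q

Parents of L: B, H.
Children of L: M.
For each child, the remaining parents (spouses of L):
  M's other parent is D.
MB(L) = {B, D, H, M}.
Q is neither a parent, child, nor co-parent of L, so it does not belong.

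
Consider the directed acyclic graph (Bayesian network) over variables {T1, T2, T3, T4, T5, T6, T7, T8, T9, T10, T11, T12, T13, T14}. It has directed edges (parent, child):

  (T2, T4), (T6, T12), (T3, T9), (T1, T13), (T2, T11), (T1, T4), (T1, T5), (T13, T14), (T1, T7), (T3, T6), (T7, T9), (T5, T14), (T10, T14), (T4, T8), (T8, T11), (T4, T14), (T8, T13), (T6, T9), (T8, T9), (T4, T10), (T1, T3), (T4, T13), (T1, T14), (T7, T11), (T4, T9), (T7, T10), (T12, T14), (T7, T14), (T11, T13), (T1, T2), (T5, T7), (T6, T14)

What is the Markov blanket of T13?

Pa(T13) = {T1, T4, T8, T11}.
Ch(T13) = {T14}.
Co-parents of T13 (other parents of its children):
  T14's other parents are T1, T4, T5, T6, T7, T10, T12.
Taking the union gives {T1, T4, T5, T6, T7, T8, T10, T11, T12, T14}.

{T1, T4, T5, T6, T7, T8, T10, T11, T12, T14}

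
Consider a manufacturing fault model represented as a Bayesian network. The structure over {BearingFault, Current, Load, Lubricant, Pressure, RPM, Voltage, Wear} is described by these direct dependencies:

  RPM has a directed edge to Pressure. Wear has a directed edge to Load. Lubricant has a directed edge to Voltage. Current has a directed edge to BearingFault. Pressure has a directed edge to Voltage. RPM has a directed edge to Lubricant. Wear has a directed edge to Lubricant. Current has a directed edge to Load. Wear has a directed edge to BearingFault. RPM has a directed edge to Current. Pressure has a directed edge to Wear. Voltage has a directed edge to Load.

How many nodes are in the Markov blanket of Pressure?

4

The Markov blanket of a node is its parents, its children, and the other parents of its children.
Pressure has children Voltage, Wear.
Pa(Pressure) = {RPM}.
Parents of each child, excluding Pressure:
  Wear: no additional parents.
  Voltage also has parent Lubricant.
MB(Pressure) = {Lubricant, RPM, Voltage, Wear}, which has 4 nodes.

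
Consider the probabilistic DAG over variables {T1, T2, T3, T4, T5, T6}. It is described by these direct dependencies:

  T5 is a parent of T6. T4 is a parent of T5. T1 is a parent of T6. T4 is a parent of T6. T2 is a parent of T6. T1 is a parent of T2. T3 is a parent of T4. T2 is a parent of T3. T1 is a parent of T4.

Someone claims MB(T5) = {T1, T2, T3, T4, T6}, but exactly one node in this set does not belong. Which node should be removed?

A node's Markov blanket = Pa ∪ Ch ∪ (parents of Ch other than the node itself).
Pa(T5) = {T4}.
Children of T5: T6.
For each child, the remaining parents (spouses of T5):
  T6's other parents are T1, T2, T4.
MB(T5) = {T1, T2, T4, T6}.
T3 is neither a parent, child, nor co-parent of T5, so it does not belong.

T3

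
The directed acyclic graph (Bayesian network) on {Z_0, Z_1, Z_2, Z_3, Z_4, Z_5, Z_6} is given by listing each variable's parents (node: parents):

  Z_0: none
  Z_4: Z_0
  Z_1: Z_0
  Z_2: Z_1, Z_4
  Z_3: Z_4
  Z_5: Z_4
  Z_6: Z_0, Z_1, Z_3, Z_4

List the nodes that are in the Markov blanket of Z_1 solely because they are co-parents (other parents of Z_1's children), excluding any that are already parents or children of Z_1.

{Z_3, Z_4}

Children of Z_1: Z_2, Z_6.
  Z_2: Z_4
  Z_6: Z_0, Z_3, Z_4
Excluding nodes already adjacent to Z_1 (Z_0, Z_2, Z_6), the co-parent-only contribution is {Z_3, Z_4}.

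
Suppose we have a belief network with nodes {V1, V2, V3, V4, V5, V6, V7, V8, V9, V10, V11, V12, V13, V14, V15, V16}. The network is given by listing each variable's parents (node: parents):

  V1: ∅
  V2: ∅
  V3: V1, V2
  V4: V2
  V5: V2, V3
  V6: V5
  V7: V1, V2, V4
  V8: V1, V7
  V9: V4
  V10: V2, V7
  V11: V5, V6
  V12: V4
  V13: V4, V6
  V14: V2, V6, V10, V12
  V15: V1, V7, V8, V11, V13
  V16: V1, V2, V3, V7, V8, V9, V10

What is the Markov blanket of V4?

A node's Markov blanket = Pa ∪ Ch ∪ (parents of Ch other than the node itself).
V4 has children V7, V9, V12, V13.
V4 has parent V2.
Other parents of V4's children:
  V7 also has parents V1, V2.
  V9 has no other parent.
  V12: no additional parents.
  V13's other parent is V6.
Taking the union gives {V1, V2, V6, V7, V9, V12, V13}.

{V1, V2, V6, V7, V9, V12, V13}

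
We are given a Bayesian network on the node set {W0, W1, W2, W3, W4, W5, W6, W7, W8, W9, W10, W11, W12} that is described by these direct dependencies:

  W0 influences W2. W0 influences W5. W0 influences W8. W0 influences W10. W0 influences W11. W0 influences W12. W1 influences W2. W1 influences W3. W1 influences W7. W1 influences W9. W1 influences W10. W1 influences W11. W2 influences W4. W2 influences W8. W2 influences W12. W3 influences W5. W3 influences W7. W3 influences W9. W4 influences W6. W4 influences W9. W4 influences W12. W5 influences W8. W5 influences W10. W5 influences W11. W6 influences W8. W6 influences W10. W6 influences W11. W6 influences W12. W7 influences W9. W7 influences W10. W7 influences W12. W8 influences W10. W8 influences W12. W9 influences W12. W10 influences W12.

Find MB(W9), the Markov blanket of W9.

Parents of W9: W1, W3, W4, W7.
Ch(W9) = {W12}.
Parents of each child, excluding W9:
  W12: W0, W2, W4, W6, W7, W8, W10
Taking the union gives {W0, W1, W2, W3, W4, W6, W7, W8, W10, W12}.

{W0, W1, W2, W3, W4, W6, W7, W8, W10, W12}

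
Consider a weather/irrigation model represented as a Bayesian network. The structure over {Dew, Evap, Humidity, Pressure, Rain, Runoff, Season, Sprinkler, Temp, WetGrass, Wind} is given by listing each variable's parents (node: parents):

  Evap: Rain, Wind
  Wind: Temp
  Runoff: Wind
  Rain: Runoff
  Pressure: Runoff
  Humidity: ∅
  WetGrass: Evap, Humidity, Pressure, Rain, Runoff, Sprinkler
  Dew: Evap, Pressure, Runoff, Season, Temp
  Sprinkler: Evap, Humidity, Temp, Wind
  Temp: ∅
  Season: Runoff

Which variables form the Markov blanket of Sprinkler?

Ch(Sprinkler) = {WetGrass}.
Sprinkler's parents: Evap, Humidity, Temp, Wind.
Other parents of Sprinkler's children:
  WetGrass also has parents Evap, Humidity, Pressure, Rain, Runoff.
Taking the union gives {Evap, Humidity, Pressure, Rain, Runoff, Temp, WetGrass, Wind}.

{Evap, Humidity, Pressure, Rain, Runoff, Temp, WetGrass, Wind}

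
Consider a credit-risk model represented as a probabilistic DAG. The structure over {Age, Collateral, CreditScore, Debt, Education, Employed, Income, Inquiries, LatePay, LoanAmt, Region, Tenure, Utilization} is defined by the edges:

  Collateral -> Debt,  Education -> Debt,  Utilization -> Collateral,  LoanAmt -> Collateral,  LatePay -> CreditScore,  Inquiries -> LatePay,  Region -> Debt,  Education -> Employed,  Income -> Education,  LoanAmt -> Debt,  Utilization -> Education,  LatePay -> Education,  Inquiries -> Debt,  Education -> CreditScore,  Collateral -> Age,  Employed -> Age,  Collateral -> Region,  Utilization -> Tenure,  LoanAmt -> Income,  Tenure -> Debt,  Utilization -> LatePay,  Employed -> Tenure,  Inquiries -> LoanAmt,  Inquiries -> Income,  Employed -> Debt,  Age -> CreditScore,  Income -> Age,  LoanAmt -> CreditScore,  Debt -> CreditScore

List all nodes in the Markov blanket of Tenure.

Tenure's children: Debt.
Tenure has parents Employed, Utilization.
For each child, the remaining parents (spouses of Tenure):
  Debt: Collateral, Education, Employed, Inquiries, LoanAmt, Region
So the Markov blanket of Tenure is {Collateral, Debt, Education, Employed, Inquiries, LoanAmt, Region, Utilization}.

{Collateral, Debt, Education, Employed, Inquiries, LoanAmt, Region, Utilization}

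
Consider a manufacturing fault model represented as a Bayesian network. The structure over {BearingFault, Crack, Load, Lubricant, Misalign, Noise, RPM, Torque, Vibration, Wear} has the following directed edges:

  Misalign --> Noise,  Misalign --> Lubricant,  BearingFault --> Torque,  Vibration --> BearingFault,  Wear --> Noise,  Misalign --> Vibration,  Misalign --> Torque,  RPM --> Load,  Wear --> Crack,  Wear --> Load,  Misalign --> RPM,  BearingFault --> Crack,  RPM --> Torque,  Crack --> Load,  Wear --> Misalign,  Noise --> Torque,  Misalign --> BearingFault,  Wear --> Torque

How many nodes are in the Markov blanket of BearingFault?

7

Pa(BearingFault) = {Misalign, Vibration}.
Ch(BearingFault) = {Crack, Torque}.
Parents of each child, excluding BearingFault:
  Torque's other parents are Misalign, Noise, RPM, Wear.
  Crack's other parent is Wear.
MB(BearingFault) = {Crack, Misalign, Noise, RPM, Torque, Vibration, Wear}, which has 7 nodes.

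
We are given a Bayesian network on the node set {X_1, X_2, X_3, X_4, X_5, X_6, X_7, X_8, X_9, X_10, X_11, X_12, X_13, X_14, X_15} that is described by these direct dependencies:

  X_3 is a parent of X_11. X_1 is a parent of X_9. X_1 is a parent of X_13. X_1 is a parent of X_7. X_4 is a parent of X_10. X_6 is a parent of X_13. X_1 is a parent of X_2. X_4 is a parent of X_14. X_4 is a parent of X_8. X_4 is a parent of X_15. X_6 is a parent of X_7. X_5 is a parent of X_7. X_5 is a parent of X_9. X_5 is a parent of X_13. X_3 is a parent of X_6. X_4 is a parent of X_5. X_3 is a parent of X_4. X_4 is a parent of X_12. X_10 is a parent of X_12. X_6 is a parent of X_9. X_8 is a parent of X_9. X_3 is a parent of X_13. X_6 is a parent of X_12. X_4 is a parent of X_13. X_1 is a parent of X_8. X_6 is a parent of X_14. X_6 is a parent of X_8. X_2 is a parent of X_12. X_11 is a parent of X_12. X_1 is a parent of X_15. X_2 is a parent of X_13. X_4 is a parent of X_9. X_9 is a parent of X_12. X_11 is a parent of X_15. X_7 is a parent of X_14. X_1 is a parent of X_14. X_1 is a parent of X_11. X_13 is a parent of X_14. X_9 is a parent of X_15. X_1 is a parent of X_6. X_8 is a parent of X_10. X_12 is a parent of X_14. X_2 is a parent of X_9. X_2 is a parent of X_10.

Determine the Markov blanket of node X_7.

X_7 has child X_14.
X_7 has parents X_1, X_5, X_6.
For each child, the remaining parents (spouses of X_7):
  X_14's other parents are X_1, X_4, X_6, X_12, X_13.
MB(X_7) = {X_1, X_4, X_5, X_6, X_12, X_13, X_14}.

{X_1, X_4, X_5, X_6, X_12, X_13, X_14}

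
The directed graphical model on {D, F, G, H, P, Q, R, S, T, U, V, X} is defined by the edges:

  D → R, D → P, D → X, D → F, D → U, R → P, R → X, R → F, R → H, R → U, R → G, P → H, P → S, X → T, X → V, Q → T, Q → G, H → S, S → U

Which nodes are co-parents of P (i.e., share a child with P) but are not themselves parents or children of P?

{}

Children of P: H, S.
  parents(H) \ {P} = {R}.
  parents(S) \ {P} = {H}.
Excluding nodes already adjacent to P (D, H, R, S), the co-parent-only contribution is {}.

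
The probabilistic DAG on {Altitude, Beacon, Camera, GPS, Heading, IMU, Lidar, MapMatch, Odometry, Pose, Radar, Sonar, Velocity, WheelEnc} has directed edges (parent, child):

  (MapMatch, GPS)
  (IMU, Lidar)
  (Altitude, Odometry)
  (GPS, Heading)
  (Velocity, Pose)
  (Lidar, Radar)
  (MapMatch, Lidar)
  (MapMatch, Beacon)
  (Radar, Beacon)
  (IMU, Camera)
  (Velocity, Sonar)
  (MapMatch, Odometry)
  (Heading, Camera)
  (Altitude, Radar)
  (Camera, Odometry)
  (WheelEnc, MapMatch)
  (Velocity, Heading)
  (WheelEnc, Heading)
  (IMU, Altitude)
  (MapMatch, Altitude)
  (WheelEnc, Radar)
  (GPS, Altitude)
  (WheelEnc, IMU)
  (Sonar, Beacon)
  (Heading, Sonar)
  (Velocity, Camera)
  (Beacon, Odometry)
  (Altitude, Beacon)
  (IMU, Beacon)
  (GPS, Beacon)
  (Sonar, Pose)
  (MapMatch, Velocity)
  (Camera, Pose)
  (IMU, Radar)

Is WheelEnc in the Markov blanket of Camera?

No

A node's Markov blanket = Pa ∪ Ch ∪ (parents of Ch other than the node itself).
Ch(Camera) = {Odometry, Pose}.
Parents of Camera: Heading, IMU, Velocity.
Other parents of Camera's children:
  Pose's other parents are Sonar, Velocity.
  parents(Odometry) \ {Camera} = {Altitude, Beacon, MapMatch}.
MB(Camera) = {Altitude, Beacon, Heading, IMU, MapMatch, Odometry, Pose, Sonar, Velocity}; WheelEnc is not in this set.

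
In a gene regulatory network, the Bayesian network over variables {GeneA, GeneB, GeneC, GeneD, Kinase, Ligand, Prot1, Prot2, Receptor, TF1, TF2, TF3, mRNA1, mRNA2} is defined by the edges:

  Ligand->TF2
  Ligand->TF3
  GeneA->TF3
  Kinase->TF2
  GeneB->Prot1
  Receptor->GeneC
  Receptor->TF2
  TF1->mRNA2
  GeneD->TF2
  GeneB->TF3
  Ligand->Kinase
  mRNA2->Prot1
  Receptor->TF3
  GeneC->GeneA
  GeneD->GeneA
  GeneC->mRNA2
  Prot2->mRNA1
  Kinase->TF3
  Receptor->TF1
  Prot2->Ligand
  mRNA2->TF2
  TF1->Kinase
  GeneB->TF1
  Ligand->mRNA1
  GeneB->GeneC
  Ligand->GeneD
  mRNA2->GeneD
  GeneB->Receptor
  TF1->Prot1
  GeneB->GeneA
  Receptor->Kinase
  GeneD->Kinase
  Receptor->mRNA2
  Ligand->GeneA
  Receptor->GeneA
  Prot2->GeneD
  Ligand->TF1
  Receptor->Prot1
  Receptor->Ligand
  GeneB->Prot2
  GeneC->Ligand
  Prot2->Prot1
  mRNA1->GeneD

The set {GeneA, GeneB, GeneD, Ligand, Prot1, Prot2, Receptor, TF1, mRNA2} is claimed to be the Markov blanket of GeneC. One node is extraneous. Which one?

The Markov blanket of a node is its parents, its children, and the other parents of its children.
GeneC has parents GeneB, Receptor.
GeneC has children GeneA, Ligand, mRNA2.
For each child, the remaining parents (spouses of GeneC):
  Ligand also has parents Prot2, Receptor.
  mRNA2's other parents are Receptor, TF1.
  GeneA's other parents are GeneB, GeneD, Ligand, Receptor.
MB(GeneC) = {GeneA, GeneB, GeneD, Ligand, Prot2, Receptor, TF1, mRNA2}.
Prot1 is neither a parent, child, nor co-parent of GeneC, so it does not belong.

Prot1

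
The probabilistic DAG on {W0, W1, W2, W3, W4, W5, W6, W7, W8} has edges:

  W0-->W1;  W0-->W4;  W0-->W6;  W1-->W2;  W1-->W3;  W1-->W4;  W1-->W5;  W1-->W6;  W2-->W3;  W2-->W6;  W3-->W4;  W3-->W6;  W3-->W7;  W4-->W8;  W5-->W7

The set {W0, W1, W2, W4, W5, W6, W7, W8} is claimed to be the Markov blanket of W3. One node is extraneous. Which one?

W3 has parents W1, W2.
W3 has children W4, W6, W7.
Co-parents of W3 (other parents of its children):
  W4: W0, W1
  W6: W0, W1, W2
  W7: W5
MB(W3) = {W0, W1, W2, W4, W5, W6, W7}.
W8 is neither a parent, child, nor co-parent of W3, so it does not belong.

W8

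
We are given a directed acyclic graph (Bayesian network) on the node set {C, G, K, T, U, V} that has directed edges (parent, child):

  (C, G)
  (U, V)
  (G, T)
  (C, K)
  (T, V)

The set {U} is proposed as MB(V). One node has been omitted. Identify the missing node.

T

A node's Markov blanket = Pa ∪ Ch ∪ (parents of Ch other than the node itself).
V has no children.
V's parents: T, U.
V has no children, so there are no co-parents.
MB(V) = {T, U}.
Comparing with the claimed set, T is missing.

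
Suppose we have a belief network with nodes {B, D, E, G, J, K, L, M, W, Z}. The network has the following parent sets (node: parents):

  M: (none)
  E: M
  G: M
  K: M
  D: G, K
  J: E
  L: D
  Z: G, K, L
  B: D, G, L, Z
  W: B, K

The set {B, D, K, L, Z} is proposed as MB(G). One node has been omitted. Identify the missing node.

G's parents: M.
Ch(G) = {B, D, Z}.
For each child, the remaining parents (spouses of G):
  D also has parent K.
  Z's other parents are K, L.
  B's other parents are D, L, Z.
MB(G) = {B, D, K, L, M, Z}.
Comparing with the claimed set, M is missing.

M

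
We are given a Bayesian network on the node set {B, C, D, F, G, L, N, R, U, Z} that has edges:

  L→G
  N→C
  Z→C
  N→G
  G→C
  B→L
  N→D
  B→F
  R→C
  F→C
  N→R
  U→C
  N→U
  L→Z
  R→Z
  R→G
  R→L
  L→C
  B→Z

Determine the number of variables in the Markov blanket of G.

G's children: C.
G's parents: L, N, R.
Other parents of G's children:
  parents(C) \ {G} = {F, L, N, R, U, Z}.
MB(G) = {C, F, L, N, R, U, Z}, which has 7 nodes.

7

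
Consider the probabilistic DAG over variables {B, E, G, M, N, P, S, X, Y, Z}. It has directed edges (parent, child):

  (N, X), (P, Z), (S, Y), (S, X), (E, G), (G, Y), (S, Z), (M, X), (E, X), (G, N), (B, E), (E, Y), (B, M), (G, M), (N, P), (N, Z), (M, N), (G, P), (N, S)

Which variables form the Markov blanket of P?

{G, N, S, Z}

By definition, MB(P) is built from P's parents, P's children, and the co-parents of P.
P has parents G, N.
P has child Z.
Parents of each child, excluding P:
  Z: N, S
So the Markov blanket of P is {G, N, S, Z}.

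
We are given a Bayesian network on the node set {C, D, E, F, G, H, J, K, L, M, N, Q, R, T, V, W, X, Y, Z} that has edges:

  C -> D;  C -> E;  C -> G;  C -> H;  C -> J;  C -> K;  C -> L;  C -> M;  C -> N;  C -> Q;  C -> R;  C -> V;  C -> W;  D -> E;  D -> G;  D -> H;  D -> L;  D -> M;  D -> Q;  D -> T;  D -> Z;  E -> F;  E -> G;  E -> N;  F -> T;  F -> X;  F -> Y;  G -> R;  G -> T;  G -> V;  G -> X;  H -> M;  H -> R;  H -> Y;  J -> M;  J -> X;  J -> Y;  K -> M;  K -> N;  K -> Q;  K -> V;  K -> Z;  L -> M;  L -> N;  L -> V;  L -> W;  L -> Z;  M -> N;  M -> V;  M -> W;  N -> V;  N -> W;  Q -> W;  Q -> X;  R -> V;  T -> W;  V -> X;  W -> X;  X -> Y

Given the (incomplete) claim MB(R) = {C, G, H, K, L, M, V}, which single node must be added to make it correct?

N

R's children: V.
R has parents C, G, H.
Other parents of R's children:
  V: C, G, K, L, M, N
MB(R) = {C, G, H, K, L, M, N, V}.
Comparing with the claimed set, N is missing.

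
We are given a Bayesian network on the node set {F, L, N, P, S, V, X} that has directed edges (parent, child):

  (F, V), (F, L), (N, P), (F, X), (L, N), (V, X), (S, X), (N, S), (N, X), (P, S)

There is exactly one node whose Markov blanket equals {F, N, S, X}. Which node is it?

The target node must have every member of {F, N, S, X} as a parent, child, or co-parent, and no others.
Parents of V: F; children: X; co-parents: F, N, S.
These exactly cover the given set, so the node is V.

V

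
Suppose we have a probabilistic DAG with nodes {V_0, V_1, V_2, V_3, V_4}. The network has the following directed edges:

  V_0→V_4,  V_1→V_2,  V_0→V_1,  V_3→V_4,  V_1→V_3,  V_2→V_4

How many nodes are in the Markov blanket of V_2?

The Markov blanket of a node is its parents, its children, and the other parents of its children.
Pa(V_2) = {V_1}.
V_2's children: V_4.
Co-parents of V_2 (other parents of its children):
  parents(V_4) \ {V_2} = {V_0, V_3}.
MB(V_2) = {V_0, V_1, V_3, V_4}, which has 4 nodes.

4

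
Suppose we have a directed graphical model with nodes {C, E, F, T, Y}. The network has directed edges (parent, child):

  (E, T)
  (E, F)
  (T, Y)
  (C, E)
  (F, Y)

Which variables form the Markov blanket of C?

{E}

Pa(C) = {}.
C has child E.
Other parents of C's children:
  E has no other parent.
So the Markov blanket of C is {E}.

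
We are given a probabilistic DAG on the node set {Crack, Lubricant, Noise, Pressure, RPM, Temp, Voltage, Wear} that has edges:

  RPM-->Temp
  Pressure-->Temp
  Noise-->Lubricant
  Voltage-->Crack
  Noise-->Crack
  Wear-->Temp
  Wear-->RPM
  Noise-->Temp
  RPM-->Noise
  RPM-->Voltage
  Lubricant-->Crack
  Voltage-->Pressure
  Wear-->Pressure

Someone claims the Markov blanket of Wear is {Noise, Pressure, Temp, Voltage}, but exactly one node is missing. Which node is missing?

RPM

Recall MB(v) = parents ∪ children ∪ spouses, where spouses are the other parents of v's children.
Children of Wear: Pressure, RPM, Temp.
Parents of Wear: none.
Co-parents of Wear (other parents of its children):
  RPM: no additional parents.
  Pressure's other parent is Voltage.
  parents(Temp) \ {Wear} = {Noise, Pressure, RPM}.
MB(Wear) = {Noise, Pressure, RPM, Temp, Voltage}.
Comparing with the claimed set, RPM is missing.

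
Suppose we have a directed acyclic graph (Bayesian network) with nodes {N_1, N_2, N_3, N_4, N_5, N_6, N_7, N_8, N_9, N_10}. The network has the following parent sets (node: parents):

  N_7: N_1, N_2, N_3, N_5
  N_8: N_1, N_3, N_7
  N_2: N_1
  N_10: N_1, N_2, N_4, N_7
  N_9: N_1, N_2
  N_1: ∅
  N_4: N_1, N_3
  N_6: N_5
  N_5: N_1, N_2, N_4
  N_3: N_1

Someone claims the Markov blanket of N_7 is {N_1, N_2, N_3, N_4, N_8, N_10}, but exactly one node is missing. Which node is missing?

N_5

Pa(N_7) = {N_1, N_2, N_3, N_5}.
Ch(N_7) = {N_8, N_10}.
Parents of each child, excluding N_7:
  N_8 also has parents N_1, N_3.
  parents(N_10) \ {N_7} = {N_1, N_2, N_4}.
MB(N_7) = {N_1, N_2, N_3, N_4, N_5, N_8, N_10}.
Comparing with the claimed set, N_5 is missing.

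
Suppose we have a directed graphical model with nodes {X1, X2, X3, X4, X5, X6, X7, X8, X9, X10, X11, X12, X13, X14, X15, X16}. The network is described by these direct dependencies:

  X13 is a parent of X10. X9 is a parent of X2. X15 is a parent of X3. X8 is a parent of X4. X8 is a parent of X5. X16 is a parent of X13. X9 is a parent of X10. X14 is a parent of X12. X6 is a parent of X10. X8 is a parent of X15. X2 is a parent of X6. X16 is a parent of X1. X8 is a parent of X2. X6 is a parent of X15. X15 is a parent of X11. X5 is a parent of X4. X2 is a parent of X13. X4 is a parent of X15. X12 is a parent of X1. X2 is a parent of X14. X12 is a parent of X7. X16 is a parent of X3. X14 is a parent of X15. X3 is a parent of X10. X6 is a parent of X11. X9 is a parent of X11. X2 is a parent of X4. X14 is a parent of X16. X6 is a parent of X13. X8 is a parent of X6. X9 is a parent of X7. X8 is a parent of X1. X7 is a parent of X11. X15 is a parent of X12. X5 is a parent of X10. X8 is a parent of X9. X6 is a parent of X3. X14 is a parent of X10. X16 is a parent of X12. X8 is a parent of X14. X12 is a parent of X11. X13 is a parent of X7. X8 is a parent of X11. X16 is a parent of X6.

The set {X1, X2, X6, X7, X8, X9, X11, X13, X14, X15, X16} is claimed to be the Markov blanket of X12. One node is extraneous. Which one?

X12 has parents X14, X15, X16.
X12 has children X1, X7, X11.
Co-parents of X12 (other parents of its children):
  X7: X9, X13
  X11: X6, X7, X8, X9, X15
  X1: X8, X16
MB(X12) = {X1, X6, X7, X8, X9, X11, X13, X14, X15, X16}.
X2 is neither a parent, child, nor co-parent of X12, so it does not belong.

X2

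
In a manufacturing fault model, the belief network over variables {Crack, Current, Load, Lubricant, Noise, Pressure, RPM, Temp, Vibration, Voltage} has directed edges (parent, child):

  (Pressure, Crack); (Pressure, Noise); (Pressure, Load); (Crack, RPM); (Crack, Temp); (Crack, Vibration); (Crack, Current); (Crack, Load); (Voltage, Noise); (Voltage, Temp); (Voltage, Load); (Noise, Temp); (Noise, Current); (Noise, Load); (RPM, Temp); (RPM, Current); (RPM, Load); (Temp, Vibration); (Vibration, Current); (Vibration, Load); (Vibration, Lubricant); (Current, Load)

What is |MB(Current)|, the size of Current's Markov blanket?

7

Current has child Load.
Current has parents Crack, Noise, RPM, Vibration.
Co-parents of Current (other parents of its children):
  Load also has parents Crack, Noise, Pressure, RPM, Vibration, Voltage.
MB(Current) = {Crack, Load, Noise, Pressure, RPM, Vibration, Voltage}, which has 7 nodes.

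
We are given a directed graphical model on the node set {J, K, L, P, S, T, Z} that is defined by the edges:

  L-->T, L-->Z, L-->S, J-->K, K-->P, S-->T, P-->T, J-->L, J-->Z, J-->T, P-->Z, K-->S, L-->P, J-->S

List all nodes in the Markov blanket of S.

{J, K, L, P, T}

By definition, MB(S) is built from S's parents, S's children, and the co-parents of S.
Parents of S: J, K, L.
S's children: T.
Parents of each child, excluding S:
  T: J, L, P
MB(S) = {J, K, L, P, T}.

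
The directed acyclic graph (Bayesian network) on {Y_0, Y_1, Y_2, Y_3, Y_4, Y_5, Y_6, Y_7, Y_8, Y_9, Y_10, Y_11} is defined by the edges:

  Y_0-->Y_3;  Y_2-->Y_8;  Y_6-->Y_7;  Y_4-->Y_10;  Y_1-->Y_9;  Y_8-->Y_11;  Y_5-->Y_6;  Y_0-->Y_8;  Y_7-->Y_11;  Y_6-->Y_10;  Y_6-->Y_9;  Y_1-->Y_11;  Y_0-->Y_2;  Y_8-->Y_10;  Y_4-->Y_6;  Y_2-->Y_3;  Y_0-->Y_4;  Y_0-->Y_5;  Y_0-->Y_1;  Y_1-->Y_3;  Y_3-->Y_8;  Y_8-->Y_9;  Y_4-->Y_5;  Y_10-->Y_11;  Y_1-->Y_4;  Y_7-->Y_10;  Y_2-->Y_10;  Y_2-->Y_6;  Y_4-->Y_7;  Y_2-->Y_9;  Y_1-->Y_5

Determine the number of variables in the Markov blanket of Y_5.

5

By definition, MB(Y_5) is built from Y_5's parents, Y_5's children, and the co-parents of Y_5.
Y_5 has parents Y_0, Y_1, Y_4.
Ch(Y_5) = {Y_6}.
Parents of each child, excluding Y_5:
  Y_6 also has parents Y_2, Y_4.
MB(Y_5) = {Y_0, Y_1, Y_2, Y_4, Y_6}, which has 5 nodes.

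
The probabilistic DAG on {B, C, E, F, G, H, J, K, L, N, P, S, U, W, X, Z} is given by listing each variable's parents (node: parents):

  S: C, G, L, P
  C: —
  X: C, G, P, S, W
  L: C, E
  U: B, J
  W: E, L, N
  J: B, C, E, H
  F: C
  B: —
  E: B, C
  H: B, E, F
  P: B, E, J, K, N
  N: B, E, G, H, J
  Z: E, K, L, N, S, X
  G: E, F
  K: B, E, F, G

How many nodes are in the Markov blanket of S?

Pa(S) = {C, G, L, P}.
Children of S: X, Z.
Parents of each child, excluding S:
  X: C, G, P, W
  Z: E, K, L, N, X
MB(S) = {C, E, G, K, L, N, P, W, X, Z}, which has 10 nodes.

10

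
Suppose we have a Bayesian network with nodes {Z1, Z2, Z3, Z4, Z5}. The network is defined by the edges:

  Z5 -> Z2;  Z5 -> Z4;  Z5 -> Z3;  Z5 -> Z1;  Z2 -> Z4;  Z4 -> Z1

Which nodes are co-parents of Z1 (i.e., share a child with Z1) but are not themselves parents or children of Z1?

{}

Z1 has no children, so it has no co-parents. The set is empty.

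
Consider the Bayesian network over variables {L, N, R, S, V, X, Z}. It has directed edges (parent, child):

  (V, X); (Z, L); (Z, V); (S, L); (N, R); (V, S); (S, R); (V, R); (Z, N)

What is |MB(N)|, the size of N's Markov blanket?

4

A node's Markov blanket = Pa ∪ Ch ∪ (parents of Ch other than the node itself).
N has child R.
Pa(N) = {Z}.
Parents of each child, excluding N:
  R: S, V
MB(N) = {R, S, V, Z}, which has 4 nodes.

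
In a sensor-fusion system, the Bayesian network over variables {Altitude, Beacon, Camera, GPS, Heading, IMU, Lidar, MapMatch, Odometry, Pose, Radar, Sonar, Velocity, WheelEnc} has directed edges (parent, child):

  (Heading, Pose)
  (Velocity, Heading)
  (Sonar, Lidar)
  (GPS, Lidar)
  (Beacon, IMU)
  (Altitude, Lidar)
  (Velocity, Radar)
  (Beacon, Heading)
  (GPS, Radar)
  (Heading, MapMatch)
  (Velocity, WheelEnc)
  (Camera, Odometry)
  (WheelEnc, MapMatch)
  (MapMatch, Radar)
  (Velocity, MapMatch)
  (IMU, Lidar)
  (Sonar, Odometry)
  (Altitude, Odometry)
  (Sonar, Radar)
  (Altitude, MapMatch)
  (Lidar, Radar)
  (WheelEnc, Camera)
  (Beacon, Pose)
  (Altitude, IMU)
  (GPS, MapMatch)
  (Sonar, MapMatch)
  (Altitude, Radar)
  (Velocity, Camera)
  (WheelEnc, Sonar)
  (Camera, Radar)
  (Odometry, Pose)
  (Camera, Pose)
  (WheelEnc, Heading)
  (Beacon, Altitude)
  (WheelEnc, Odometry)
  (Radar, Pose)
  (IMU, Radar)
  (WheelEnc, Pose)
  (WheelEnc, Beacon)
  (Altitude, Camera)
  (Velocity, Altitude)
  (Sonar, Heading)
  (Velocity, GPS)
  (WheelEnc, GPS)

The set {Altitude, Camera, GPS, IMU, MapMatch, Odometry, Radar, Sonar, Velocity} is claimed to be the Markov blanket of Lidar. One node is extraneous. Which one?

Recall MB(v) = parents ∪ children ∪ spouses, where spouses are the other parents of v's children.
Children of Lidar: Radar.
Parents of Lidar: Altitude, GPS, IMU, Sonar.
Parents of each child, excluding Lidar:
  parents(Radar) \ {Lidar} = {Altitude, Camera, GPS, IMU, MapMatch, Sonar, Velocity}.
MB(Lidar) = {Altitude, Camera, GPS, IMU, MapMatch, Radar, Sonar, Velocity}.
Odometry is neither a parent, child, nor co-parent of Lidar, so it does not belong.

Odometry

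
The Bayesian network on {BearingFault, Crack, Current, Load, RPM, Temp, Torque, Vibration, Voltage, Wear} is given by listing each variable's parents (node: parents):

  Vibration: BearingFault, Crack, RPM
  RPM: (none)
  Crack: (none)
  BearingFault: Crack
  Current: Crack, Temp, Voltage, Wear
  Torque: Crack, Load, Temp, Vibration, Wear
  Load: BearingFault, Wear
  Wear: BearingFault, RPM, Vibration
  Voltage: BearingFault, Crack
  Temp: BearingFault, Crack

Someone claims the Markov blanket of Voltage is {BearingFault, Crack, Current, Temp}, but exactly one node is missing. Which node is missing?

Wear

The Markov blanket of a node is its parents, its children, and the other parents of its children.
Voltage's parents: BearingFault, Crack.
Voltage's children: Current.
Other parents of Voltage's children:
  parents(Current) \ {Voltage} = {Crack, Temp, Wear}.
MB(Voltage) = {BearingFault, Crack, Current, Temp, Wear}.
Comparing with the claimed set, Wear is missing.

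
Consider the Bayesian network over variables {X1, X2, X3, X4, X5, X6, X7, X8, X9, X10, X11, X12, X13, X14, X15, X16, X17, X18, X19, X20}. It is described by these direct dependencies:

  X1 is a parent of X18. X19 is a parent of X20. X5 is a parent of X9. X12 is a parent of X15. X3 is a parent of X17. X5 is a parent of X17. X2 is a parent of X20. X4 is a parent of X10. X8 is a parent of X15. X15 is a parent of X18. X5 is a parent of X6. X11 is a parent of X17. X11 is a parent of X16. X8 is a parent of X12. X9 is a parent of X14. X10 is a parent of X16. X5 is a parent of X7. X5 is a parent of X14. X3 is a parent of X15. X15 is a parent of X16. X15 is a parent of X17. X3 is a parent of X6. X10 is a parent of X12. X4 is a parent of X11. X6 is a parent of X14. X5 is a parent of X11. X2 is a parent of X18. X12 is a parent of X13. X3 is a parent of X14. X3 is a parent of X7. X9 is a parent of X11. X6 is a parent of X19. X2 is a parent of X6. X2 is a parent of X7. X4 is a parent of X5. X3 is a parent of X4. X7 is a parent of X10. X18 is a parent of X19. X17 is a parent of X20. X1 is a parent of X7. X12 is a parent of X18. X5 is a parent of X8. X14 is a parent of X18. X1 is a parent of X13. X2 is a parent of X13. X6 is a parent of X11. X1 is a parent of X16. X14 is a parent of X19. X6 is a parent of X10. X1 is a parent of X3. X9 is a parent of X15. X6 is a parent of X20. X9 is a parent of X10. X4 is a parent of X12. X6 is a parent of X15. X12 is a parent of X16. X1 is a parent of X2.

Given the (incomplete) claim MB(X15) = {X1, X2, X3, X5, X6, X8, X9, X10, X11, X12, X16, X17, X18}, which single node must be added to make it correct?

X14

X15 has parents X3, X6, X8, X9, X12.
Children of X15: X16, X17, X18.
Parents of each child, excluding X15:
  X16: X1, X10, X11, X12
  X17: X3, X5, X11
  X18: X1, X2, X12, X14
MB(X15) = {X1, X2, X3, X5, X6, X8, X9, X10, X11, X12, X14, X16, X17, X18}.
Comparing with the claimed set, X14 is missing.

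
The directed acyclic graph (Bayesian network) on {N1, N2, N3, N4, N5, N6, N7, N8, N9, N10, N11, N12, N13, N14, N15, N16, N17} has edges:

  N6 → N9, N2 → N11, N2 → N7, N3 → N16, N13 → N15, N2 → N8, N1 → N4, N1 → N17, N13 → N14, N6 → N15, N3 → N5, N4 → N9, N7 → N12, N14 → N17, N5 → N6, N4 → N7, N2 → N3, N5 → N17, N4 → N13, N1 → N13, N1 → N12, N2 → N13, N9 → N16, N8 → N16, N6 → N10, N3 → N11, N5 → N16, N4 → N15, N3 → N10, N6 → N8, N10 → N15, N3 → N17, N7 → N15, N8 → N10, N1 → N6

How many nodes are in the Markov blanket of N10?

7

By definition, MB(N10) is built from N10's parents, N10's children, and the co-parents of N10.
Pa(N10) = {N3, N6, N8}.
N10's children: N15.
Parents of each child, excluding N10:
  parents(N15) \ {N10} = {N4, N6, N7, N13}.
MB(N10) = {N3, N4, N6, N7, N8, N13, N15}, which has 7 nodes.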